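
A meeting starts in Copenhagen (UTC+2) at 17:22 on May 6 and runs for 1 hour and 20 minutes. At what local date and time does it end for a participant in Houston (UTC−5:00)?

Houston is 7:00 behind Copenhagen.
After 1 hour 20 minutes it is 18:42 in Copenhagen.
Shift by the zone difference: 18:42 − 7:00 = 11:42 on May 6 in Houston.

11:42 on May 6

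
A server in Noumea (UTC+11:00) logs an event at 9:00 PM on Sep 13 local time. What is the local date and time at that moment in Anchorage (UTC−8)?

2:00 AM on September 13

In UTC: 9:00 PM − 11:00 = 10:00 AM on Sep 13.
Anchorage is UTC−8:00: 10:00 AM − 8:00 = 2:00 AM on Sep 13.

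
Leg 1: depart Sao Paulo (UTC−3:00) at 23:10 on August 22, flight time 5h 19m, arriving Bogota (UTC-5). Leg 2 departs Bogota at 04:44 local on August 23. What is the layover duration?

Convert departure to UTC: 23:10 + 3:00 = 02:10 UTC on Aug 23.
Add 5 hours 19 minutes flight time → 07:29 UTC.
Bogota is UTC−5:00, so local arrival = 07:29 − 5:00 = 02:29 on Aug 23.
Layover = 04:44 − 02:29 = 2 hours 15 minutes.

2 hours 15 minutes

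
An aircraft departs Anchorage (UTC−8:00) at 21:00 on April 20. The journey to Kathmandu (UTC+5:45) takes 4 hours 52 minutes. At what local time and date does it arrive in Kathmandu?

15:37 on Apr 21

Convert departure to UTC: 21:00 + 8:00 = 05:00 UTC on Apr 21.
Add 4 hours 52 minutes travel time → 09:52 UTC.
Kathmandu is UTC+5:45, so local arrival = 09:52 + 5:45 = 15:37 on Apr 21.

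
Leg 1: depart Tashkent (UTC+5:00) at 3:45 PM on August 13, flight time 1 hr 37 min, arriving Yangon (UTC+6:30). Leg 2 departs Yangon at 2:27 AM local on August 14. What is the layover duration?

7 hours 35 minutes

Convert departure to UTC: 3:45 PM − 5:00 = 10:45 AM UTC on Aug 13.
Add 1 hour 37 minutes flight time → 12:22 PM UTC.
Yangon is UTC+6:30, so local arrival = 12:22 PM + 6:30 = 6:52 PM on Aug 13.
Layover = 2:27 AM − 6:52 PM (+1 day) = 7 hours 35 minutes.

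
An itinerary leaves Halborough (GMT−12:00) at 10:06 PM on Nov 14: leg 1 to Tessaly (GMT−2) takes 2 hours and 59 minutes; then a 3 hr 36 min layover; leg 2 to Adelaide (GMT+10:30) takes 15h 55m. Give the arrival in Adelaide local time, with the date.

Convert departure to UTC: 10:06 PM + 12:00 = 10:06 AM UTC on Nov 15.
Add 2 hours and 59 minutes leg 1 → 1:05 PM UTC.
Add 3 hours and 36 minutes layover in Tessaly → 4:41 PM UTC.
Add 15 hours 55 minutes leg 2 → 8:36 AM UTC (Nov 16).
Adelaide is UTC+10:30, so local arrival = 8:36 AM + 10:30 = 7:06 PM on Nov 16.

7:06 PM on November 16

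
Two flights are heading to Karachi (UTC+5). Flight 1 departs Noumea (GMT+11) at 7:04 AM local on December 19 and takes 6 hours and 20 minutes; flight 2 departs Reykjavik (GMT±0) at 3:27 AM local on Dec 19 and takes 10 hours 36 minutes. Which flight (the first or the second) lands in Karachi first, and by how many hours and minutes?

Flight 1 in UTC: 7:04 AM − 11:00 = 8:04 PM on Dec 18.
+6 hours 20 minutes → arrive 2:24 AM UTC on Dec 19.
Flight 2 departs at 3:27 AM UTC (Dec 19).
+10 hours and 36 minutes → arrive 2:03 PM UTC on Dec 19.
Flight 1 lands earlier by 11 hours 39 minutes.

the first, by 11 hours 39 minutes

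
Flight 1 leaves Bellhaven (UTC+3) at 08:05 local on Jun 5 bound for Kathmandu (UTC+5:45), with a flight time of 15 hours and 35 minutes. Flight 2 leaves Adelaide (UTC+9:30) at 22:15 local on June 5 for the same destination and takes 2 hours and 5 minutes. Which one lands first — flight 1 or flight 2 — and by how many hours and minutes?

Flight 1 in UTC: 08:05 − 3:00 = 05:05 on Jun 5.
+15 hours 35 minutes → arrive 20:40 UTC on Jun 5.
Flight 2 in UTC: 22:15 − 9:30 = 12:45 on Jun 5.
+2 hours 5 minutes → arrive 14:50 UTC on Jun 5.
Flight 2 lands earlier by 5 hours 50 minutes.

the second, by 5 hours 50 minutes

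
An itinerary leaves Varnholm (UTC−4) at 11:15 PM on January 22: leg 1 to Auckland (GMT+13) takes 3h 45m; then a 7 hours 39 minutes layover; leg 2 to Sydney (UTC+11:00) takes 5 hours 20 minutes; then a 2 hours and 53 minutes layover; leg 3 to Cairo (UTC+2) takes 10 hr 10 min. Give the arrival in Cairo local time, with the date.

11:02 AM on January 24

Convert departure to UTC: 11:15 PM + 4:00 = 3:15 AM UTC on Jan 23.
Add 3 hours and 45 minutes leg 1 → 7:00 AM UTC.
Add 7 hours 39 minutes layover in Auckland → 2:39 PM UTC.
Add 5 hours 20 minutes leg 2 → 7:59 PM UTC.
Add 2 hours 53 minutes layover in Sydney → 10:52 PM UTC.
Add 10 hours and 10 minutes leg 3 → 9:02 AM UTC (Jan 24).
Cairo is UTC+2:00, so local arrival = 9:02 AM + 2:00 = 11:02 AM on Jan 24.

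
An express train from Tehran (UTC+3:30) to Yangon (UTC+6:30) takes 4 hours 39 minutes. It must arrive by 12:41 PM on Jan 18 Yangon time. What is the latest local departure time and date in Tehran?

5:02 AM on January 18

Target arrival in UTC: 12:41 PM − 6:30 = 6:11 AM on Jan 18.
Subtract 4 hours 39 minutes → departure 1:32 AM UTC on Jan 18.
Tehran is UTC+3:30: 1:32 AM + 3:30 = 5:02 AM on Jan 18.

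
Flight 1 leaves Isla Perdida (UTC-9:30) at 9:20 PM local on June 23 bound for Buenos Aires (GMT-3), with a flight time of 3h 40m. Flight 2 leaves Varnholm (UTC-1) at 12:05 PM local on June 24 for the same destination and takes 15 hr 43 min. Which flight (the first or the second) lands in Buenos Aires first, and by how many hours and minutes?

Flight 1 in UTC: 9:20 PM + 9:30 = 6:50 AM on Jun 24.
+3 hours 40 minutes → arrive 10:30 AM UTC on Jun 24.
Flight 2 in UTC: 12:05 PM + 1:00 = 1:05 PM on Jun 24.
+15 hours and 43 minutes → arrive 4:48 AM UTC on Jun 25.
Flight 1 lands earlier by 18 hours 18 minutes.

the first, by 18 hours 18 minutes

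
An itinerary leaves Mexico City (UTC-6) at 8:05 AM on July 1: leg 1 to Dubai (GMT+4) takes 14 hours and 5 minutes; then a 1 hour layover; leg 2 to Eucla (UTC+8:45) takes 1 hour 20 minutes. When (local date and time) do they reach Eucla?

3:15 PM on Jul 2

Convert departure to UTC: 8:05 AM + 6:00 = 2:05 PM UTC on Jul 1.
Add 14 hours and 5 minutes leg 1 → 4:10 AM UTC (Jul 2).
Add 1 hour layover in Dubai → 5:10 AM UTC.
Add 1 hour 20 minutes leg 2 → 6:30 AM UTC.
Eucla is UTC+8:45, so local arrival = 6:30 AM + 8:45 = 3:15 PM on Jul 2.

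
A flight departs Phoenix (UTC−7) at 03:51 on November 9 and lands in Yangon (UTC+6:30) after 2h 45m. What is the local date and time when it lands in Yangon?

20:06 on November 9

Yangon is 13:30 ahead of Phoenix.
After 2 hours 45 minutes it is 06:36 in Phoenix.
Shift by the zone difference: 06:36 + 13:30 = 20:06 on Nov 9 in Yangon.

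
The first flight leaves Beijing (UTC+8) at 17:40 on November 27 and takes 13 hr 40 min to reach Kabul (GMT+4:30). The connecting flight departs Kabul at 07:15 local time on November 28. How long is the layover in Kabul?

Convert departure to UTC: 17:40 − 8:00 = 09:40 UTC on Nov 27.
Add 13 hours and 40 minutes flight time → 23:20 UTC.
Kabul is UTC+4:30, so local arrival = 23:20 + 4:30 = 03:50 on Nov 28.
Layover = 07:15 − 03:50 = 3 hours 25 minutes.

3 hours 25 minutes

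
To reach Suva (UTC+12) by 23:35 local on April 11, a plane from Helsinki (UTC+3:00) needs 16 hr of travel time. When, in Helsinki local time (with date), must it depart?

22:35 on April 10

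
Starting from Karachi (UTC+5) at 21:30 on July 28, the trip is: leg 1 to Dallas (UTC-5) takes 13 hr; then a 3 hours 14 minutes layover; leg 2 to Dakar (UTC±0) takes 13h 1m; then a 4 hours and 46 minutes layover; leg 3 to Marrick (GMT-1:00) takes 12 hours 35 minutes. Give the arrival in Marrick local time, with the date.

14:06 on July 30

Convert departure to UTC: 21:30 − 5:00 = 16:30 UTC on Jul 28.
Add 13 hours leg 1 → 05:30 UTC (Jul 29).
Add 3 hours 14 minutes layover in Dallas → 08:44 UTC.
Add 13 hours 1 minute leg 2 → 21:45 UTC.
Add 4 hours 46 minutes layover in Dakar → 02:31 UTC (Jul 30).
Add 12 hours 35 minutes leg 3 → 15:06 UTC.
Marrick is UTC−1:00, so local arrival = 15:06 − 1:00 = 14:06 on Jul 30.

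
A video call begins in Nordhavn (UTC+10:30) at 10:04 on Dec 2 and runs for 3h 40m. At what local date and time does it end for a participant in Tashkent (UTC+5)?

Convert start to UTC: 10:04 − 10:30 = 23:34 UTC on Dec 1.
Add 3 hours and 40 minutes duration → 03:14 UTC (Dec 2).
Tashkent is UTC+5:00, so local end time = 03:14 + 5:00 = 08:14 on Dec 2.

08:14 on December 2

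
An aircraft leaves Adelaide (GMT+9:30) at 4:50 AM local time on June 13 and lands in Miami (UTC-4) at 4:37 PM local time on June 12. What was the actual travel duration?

Departure in UTC: 4:50 AM − 9:30 = 7:20 PM on Jun 12.
Arrival in UTC: 4:37 PM + 4:00 = 8:37 PM on Jun 12.
Elapsed = 8:37 PM − 7:20 PM = 1 hour 17 minutes.

1 hour 17 minutes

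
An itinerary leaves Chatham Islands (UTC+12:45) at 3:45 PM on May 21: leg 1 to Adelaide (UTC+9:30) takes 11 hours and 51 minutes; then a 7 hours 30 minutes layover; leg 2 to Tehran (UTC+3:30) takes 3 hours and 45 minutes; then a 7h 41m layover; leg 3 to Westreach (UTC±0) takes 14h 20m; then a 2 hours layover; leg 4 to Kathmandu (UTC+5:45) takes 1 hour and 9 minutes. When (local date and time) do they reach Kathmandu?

9:01 AM on May 23

Convert departure to UTC: 3:45 PM − 12:45 = 3:00 AM UTC on May 21.
Add 11 hours 51 minutes leg 1 → 2:51 PM UTC.
Add 7 hours 30 minutes layover in Adelaide → 10:21 PM UTC.
Add 3 hours and 45 minutes leg 2 → 2:06 AM UTC (May 22).
Add 7 hours 41 minutes layover in Tehran → 9:47 AM UTC.
Add 14 hours 20 minutes leg 3 → 12:07 AM UTC (May 23).
Add 2 hours layover in Westreach → 2:07 AM UTC.
Add 1 hour 9 minutes leg 4 → 3:16 AM UTC.
Kathmandu is UTC+5:45, so local arrival = 3:16 AM + 5:45 = 9:01 AM on May 23.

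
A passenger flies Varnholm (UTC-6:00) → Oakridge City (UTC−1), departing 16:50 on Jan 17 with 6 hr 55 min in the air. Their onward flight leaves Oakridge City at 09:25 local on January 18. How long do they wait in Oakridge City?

Convert departure to UTC: 16:50 + 6:00 = 22:50 UTC on Jan 17.
Add 6 hours and 55 minutes flight time → 05:45 UTC (Jan 18).
Oakridge City is UTC−1:00, so local arrival = 05:45 − 1:00 = 04:45 on Jan 18.
Layover = 09:25 − 04:45 = 4 hours 40 minutes.

4 hours 40 minutes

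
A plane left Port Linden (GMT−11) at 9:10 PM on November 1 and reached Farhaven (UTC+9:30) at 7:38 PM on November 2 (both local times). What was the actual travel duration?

1 hour 58 minutes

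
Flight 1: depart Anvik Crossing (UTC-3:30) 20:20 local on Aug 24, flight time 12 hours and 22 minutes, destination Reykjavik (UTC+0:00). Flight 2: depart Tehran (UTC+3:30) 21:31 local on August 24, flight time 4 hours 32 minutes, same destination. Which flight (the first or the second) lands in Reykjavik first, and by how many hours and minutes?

Flight 1 in UTC: 20:20 + 3:30 = 23:50 on Aug 24.
+12 hours and 22 minutes → arrive 12:12 UTC on Aug 25.
Flight 2 in UTC: 21:31 − 3:30 = 18:01 on Aug 24.
+4 hours 32 minutes → arrive 22:33 UTC on Aug 24.
Flight 2 lands earlier by 13 hours 39 minutes.

the second, by 13 hours 39 minutes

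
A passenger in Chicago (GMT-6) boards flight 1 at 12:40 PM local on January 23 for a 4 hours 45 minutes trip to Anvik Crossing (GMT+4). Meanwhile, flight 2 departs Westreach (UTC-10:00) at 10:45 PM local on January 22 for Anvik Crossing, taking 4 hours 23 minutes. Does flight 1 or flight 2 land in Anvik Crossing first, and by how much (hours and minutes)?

the second, by 10 hours 17 minutes

Flight 1 in UTC: 12:40 PM + 6:00 = 6:40 PM on Jan 23.
+4 hours 45 minutes → arrive 11:25 PM UTC on Jan 23.
Flight 2 in UTC: 10:45 PM + 10:00 = 8:45 AM on Jan 23.
+4 hours 23 minutes → arrive 1:08 PM UTC on Jan 23.
Flight 2 lands earlier by 10 hours 17 minutes.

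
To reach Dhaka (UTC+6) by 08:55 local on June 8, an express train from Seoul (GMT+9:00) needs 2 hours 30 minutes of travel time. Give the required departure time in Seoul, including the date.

Target arrival in UTC: 08:55 − 6:00 = 02:55 on Jun 8.
Subtract 2 hours 30 minutes → departure 00:25 UTC on Jun 8.
Seoul is UTC+9:00: 00:25 + 9:00 = 09:25 on Jun 8.

09:25 on June 8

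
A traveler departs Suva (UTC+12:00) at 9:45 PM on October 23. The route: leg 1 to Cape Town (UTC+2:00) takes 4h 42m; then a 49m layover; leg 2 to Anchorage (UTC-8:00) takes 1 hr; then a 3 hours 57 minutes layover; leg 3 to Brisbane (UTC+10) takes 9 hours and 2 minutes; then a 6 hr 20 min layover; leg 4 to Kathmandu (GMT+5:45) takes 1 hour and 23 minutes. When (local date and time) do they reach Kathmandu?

Convert departure to UTC: 9:45 PM − 12:00 = 9:45 AM UTC on Oct 23.
Add 4 hours 42 minutes leg 1 → 2:27 PM UTC.
Add 49 minutes layover in Cape Town → 3:16 PM UTC.
Add 1 hour leg 2 → 4:16 PM UTC.
Add 3 hours 57 minutes layover in Anchorage → 8:13 PM UTC.
Add 9 hours 2 minutes leg 3 → 5:15 AM UTC (Oct 24).
Add 6 hours and 20 minutes layover in Brisbane → 11:35 AM UTC.
Add 1 hour 23 minutes leg 4 → 12:58 PM UTC.
Kathmandu is UTC+5:45, so local arrival = 12:58 PM + 5:45 = 6:43 PM on Oct 24.

6:43 PM on October 24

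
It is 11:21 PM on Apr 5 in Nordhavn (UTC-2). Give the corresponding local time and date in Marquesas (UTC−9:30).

Marquesas is 7:30 behind Nordhavn.
Shift by the zone difference: 11:21 PM − 7:30 = 3:51 PM on Apr 5 in Marquesas.

3:51 PM on April 5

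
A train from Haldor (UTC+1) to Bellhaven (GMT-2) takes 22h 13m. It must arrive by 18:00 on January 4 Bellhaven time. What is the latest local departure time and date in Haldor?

22:47 on January 3

Target arrival in UTC: 18:00 + 2:00 = 20:00 on Jan 4.
Subtract 22 hours and 13 minutes → departure 21:47 UTC on Jan 3.
Haldor is UTC+1:00: 21:47 + 1:00 = 22:47 on Jan 3.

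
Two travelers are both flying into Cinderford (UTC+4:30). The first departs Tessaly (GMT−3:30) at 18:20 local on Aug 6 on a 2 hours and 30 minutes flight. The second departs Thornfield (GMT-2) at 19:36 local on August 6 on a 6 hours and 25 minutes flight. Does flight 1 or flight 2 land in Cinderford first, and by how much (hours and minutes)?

Flight 1 in UTC: 18:20 + 3:30 = 21:50 on Aug 6.
+2 hours and 30 minutes → arrive 00:20 UTC on Aug 7.
Flight 2 in UTC: 19:36 + 2:00 = 21:36 on Aug 6.
+6 hours 25 minutes → arrive 04:01 UTC on Aug 7.
Flight 1 lands earlier by 3 hours 41 minutes.

the first, by 3 hours 41 minutes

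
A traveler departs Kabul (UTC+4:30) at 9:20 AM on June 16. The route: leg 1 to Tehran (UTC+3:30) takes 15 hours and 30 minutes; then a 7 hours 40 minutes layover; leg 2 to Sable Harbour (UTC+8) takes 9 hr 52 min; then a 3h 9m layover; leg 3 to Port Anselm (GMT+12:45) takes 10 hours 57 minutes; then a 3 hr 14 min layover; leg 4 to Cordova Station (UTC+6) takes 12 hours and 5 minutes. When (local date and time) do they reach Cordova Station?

Convert departure to UTC: 9:20 AM − 4:30 = 4:50 AM UTC on Jun 16.
Add 15 hours and 30 minutes leg 1 → 8:20 PM UTC.
Add 7 hours and 40 minutes layover in Tehran → 4:00 AM UTC (Jun 17).
Add 9 hours 52 minutes leg 2 → 1:52 PM UTC.
Add 3 hours and 9 minutes layover in Sable Harbour → 5:01 PM UTC.
Add 10 hours and 57 minutes leg 3 → 3:58 AM UTC (Jun 18).
Add 3 hours 14 minutes layover in Port Anselm → 7:12 AM UTC.
Add 12 hours and 5 minutes leg 4 → 7:17 PM UTC.
Cordova Station is UTC+6:00, so local arrival = 7:17 PM + 6:00 = 1:17 AM on Jun 19.

1:17 AM on Jun 19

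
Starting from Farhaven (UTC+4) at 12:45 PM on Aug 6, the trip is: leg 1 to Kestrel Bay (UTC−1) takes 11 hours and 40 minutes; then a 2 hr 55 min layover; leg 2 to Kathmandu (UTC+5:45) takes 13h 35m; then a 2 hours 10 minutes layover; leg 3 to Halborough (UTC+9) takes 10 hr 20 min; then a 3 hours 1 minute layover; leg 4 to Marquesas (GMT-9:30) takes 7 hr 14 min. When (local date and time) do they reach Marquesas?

2:10 AM on August 8

Convert departure to UTC: 12:45 PM − 4:00 = 8:45 AM UTC on Aug 6.
Add 11 hours and 40 minutes leg 1 → 8:25 PM UTC.
Add 2 hours and 55 minutes layover in Kestrel Bay → 11:20 PM UTC.
Add 13 hours 35 minutes leg 2 → 12:55 PM UTC (Aug 7).
Add 2 hours 10 minutes layover in Kathmandu → 3:05 PM UTC.
Add 10 hours and 20 minutes leg 3 → 1:25 AM UTC (Aug 8).
Add 3 hours and 1 minute layover in Halborough → 4:26 AM UTC.
Add 7 hours and 14 minutes leg 4 → 11:40 AM UTC.
Marquesas is UTC−9:30, so local arrival = 11:40 AM − 9:30 = 2:10 AM on Aug 8.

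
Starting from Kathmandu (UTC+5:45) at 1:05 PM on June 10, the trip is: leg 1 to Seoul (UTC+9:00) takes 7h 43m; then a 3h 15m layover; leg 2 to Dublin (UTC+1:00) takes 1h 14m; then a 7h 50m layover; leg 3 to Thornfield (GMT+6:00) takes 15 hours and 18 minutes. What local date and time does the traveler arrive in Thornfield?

12:40 AM on Jun 12

Convert departure to UTC: 1:05 PM − 5:45 = 7:20 AM UTC on Jun 10.
Add 7 hours 43 minutes leg 1 → 3:03 PM UTC.
Add 3 hours 15 minutes layover in Seoul → 6:18 PM UTC.
Add 1 hour 14 minutes leg 2 → 7:32 PM UTC.
Add 7 hours and 50 minutes layover in Dublin → 3:22 AM UTC (Jun 11).
Add 15 hours and 18 minutes leg 3 → 6:40 PM UTC.
Thornfield is UTC+6:00, so local arrival = 6:40 PM + 6:00 = 12:40 AM on Jun 12.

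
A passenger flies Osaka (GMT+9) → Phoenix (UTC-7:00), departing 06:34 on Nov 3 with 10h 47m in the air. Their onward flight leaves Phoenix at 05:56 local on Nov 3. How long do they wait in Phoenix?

Convert departure to UTC: 06:34 − 9:00 = 21:34 UTC on Nov 2.
Add 10 hours and 47 minutes flight time → 08:21 UTC (Nov 3).
Phoenix is UTC−7:00, so local arrival = 08:21 − 7:00 = 01:21 on Nov 3.
Layover = 05:56 − 01:21 = 4 hours 35 minutes.

4 hours 35 minutes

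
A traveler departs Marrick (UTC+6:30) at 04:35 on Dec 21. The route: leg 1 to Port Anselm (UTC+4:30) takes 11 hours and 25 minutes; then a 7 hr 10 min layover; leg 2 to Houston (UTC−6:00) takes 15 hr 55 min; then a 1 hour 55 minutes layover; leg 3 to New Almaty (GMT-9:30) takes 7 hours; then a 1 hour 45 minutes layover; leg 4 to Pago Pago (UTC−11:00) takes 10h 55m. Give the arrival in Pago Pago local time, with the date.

Convert departure to UTC: 04:35 − 6:30 = 22:05 UTC on Dec 20.
Add 11 hours and 25 minutes leg 1 → 09:30 UTC (Dec 21).
Add 7 hours and 10 minutes layover in Port Anselm → 16:40 UTC.
Add 15 hours 55 minutes leg 2 → 08:35 UTC (Dec 22).
Add 1 hour 55 minutes layover in Houston → 10:30 UTC.
Add 7 hours leg 3 → 17:30 UTC.
Add 1 hour 45 minutes layover in New Almaty → 19:15 UTC.
Add 10 hours and 55 minutes leg 4 → 06:10 UTC (Dec 23).
Pago Pago is UTC−11:00, so local arrival = 06:10 − 11:00 = 19:10 on Dec 22.

19:10 on Dec 22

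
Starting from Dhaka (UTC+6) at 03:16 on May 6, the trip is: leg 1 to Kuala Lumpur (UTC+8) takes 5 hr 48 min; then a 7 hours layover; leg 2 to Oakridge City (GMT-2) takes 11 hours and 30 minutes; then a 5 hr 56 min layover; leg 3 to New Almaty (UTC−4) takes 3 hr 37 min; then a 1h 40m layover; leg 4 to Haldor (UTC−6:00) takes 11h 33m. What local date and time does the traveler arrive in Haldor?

14:20 on May 7

Convert departure to UTC: 03:16 − 6:00 = 21:16 UTC on May 5.
Add 5 hours 48 minutes leg 1 → 03:04 UTC (May 6).
Add 7 hours layover in Kuala Lumpur → 10:04 UTC.
Add 11 hours and 30 minutes leg 2 → 21:34 UTC.
Add 5 hours 56 minutes layover in Oakridge City → 03:30 UTC (May 7).
Add 3 hours 37 minutes leg 3 → 07:07 UTC.
Add 1 hour 40 minutes layover in New Almaty → 08:47 UTC.
Add 11 hours and 33 minutes leg 4 → 20:20 UTC.
Haldor is UTC−6:00, so local arrival = 20:20 − 6:00 = 14:20 on May 7.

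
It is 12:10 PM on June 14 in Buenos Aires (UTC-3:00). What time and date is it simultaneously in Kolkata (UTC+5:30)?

8:40 PM on June 14

In UTC: 12:10 PM + 3:00 = 3:10 PM on Jun 14.
Kolkata is UTC+5:30: 3:10 PM + 5:30 = 8:40 PM on Jun 14.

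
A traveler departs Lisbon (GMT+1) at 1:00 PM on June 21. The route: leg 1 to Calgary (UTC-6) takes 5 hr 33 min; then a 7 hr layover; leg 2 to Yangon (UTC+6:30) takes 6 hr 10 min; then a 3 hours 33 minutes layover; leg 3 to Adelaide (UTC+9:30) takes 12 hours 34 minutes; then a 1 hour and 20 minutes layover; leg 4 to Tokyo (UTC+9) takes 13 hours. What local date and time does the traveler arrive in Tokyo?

Convert departure to UTC: 1:00 PM − 1:00 = 12:00 PM UTC on Jun 21.
Add 5 hours 33 minutes leg 1 → 5:33 PM UTC.
Add 7 hours layover in Calgary → 12:33 AM UTC (Jun 22).
Add 6 hours and 10 minutes leg 2 → 6:43 AM UTC.
Add 3 hours 33 minutes layover in Yangon → 10:16 AM UTC.
Add 12 hours and 34 minutes leg 3 → 10:50 PM UTC.
Add 1 hour and 20 minutes layover in Adelaide → 12:10 AM UTC (Jun 23).
Add 13 hours leg 4 → 1:10 PM UTC.
Tokyo is UTC+9:00, so local arrival = 1:10 PM + 9:00 = 10:10 PM on Jun 23.

10:10 PM on Jun 23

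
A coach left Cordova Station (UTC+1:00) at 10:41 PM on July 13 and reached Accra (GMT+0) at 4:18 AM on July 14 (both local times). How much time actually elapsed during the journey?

Departure in UTC: 10:41 PM − 1:00 = 9:41 PM on Jul 13.
Arrival is already UTC: 4:18 AM on Jul 14.
Elapsed = 4:18 AM − 9:41 PM (+1 day) = 6 hours 37 minutes.

6 hours 37 minutes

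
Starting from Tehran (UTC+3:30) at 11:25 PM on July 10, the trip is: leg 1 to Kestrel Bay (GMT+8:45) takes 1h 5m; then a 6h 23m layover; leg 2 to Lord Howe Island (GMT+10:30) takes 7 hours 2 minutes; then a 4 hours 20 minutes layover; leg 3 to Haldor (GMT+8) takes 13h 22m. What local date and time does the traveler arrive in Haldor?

12:07 PM on July 12

Convert departure to UTC: 11:25 PM − 3:30 = 7:55 PM UTC on Jul 10.
Add 1 hour and 5 minutes leg 1 → 9:00 PM UTC.
Add 6 hours and 23 minutes layover in Kestrel Bay → 3:23 AM UTC (Jul 11).
Add 7 hours 2 minutes leg 2 → 10:25 AM UTC.
Add 4 hours 20 minutes layover in Lord Howe Island → 2:45 PM UTC.
Add 13 hours and 22 minutes leg 3 → 4:07 AM UTC (Jul 12).
Haldor is UTC+8:00, so local arrival = 4:07 AM + 8:00 = 12:07 PM on Jul 12.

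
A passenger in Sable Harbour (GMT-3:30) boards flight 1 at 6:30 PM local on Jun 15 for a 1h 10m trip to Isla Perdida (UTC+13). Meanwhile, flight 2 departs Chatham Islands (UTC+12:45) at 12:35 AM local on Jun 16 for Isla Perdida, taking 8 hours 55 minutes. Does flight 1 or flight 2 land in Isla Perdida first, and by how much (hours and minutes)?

Flight 1 in UTC: 6:30 PM + 3:30 = 10:00 PM on Jun 15.
+1 hour 10 minutes → arrive 11:10 PM UTC on Jun 15.
Flight 2 in UTC: 12:35 AM − 12:45 = 11:50 AM on Jun 15.
+8 hours and 55 minutes → arrive 8:45 PM UTC on Jun 15.
Flight 2 lands earlier by 2 hours 25 minutes.

the second, by 2 hours 25 minutes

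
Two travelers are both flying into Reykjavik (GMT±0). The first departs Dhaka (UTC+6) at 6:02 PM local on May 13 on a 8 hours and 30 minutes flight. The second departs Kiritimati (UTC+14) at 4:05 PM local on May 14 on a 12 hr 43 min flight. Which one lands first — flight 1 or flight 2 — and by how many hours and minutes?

the first, by 18 hours 16 minutes

Flight 1 in UTC: 6:02 PM − 6:00 = 12:02 PM on May 13.
+8 hours 30 minutes → arrive 8:32 PM UTC on May 13.
Flight 2 in UTC: 4:05 PM − 14:00 = 2:05 AM on May 14.
+12 hours and 43 minutes → arrive 2:48 PM UTC on May 14.
Flight 1 lands earlier by 18 hours 16 minutes.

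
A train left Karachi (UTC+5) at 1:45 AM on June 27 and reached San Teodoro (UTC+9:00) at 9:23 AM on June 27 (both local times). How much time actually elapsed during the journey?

3 hours 38 minutes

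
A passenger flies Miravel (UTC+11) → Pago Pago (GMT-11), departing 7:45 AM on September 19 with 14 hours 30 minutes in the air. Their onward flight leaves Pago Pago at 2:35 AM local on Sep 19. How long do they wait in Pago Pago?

2 hours 20 minutes

Convert departure to UTC: 7:45 AM − 11:00 = 8:45 PM UTC on Sep 18.
Add 14 hours 30 minutes flight time → 11:15 AM UTC (Sep 19).
Pago Pago is UTC−11:00, so local arrival = 11:15 AM − 11:00 = 12:15 AM on Sep 19.
Layover = 2:35 AM − 12:15 AM = 2 hours 20 minutes.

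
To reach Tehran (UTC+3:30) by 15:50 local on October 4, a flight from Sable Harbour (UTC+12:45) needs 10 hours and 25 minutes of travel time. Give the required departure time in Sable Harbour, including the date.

14:40 on Oct 4

Target arrival in UTC: 15:50 − 3:30 = 12:20 on Oct 4.
Subtract 10 hours and 25 minutes → departure 01:55 UTC on Oct 4.
Sable Harbour is UTC+12:45: 01:55 + 12:45 = 14:40 on Oct 4.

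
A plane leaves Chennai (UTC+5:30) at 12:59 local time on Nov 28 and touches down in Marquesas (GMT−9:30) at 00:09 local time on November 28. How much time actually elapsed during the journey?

2 hours 10 minutes

Departure in UTC: 12:59 − 5:30 = 07:29 on Nov 28.
Arrival in UTC: 00:09 + 9:30 = 09:39 on Nov 28.
Elapsed = 09:39 − 07:29 = 2 hours 10 minutes.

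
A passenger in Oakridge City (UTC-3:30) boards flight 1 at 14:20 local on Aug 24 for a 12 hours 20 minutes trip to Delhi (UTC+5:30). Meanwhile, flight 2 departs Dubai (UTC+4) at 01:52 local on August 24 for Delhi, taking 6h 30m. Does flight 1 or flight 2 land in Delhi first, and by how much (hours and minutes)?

Flight 1 in UTC: 14:20 + 3:30 = 17:50 on Aug 24.
+12 hours and 20 minutes → arrive 06:10 UTC on Aug 25.
Flight 2 in UTC: 01:52 − 4:00 = 21:52 on Aug 23.
+6 hours and 30 minutes → arrive 04:22 UTC on Aug 24.
Flight 2 lands earlier by 25 hours 48 minutes.

the second, by 25 hours 48 minutes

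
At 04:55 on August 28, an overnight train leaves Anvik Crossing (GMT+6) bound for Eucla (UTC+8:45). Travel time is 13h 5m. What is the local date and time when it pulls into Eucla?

Convert departure to UTC: 04:55 − 6:00 = 22:55 UTC on Aug 27.
Add 13 hours 5 minutes travel time → 12:00 UTC (Aug 28).
Eucla is UTC+8:45, so local arrival = 12:00 + 8:45 = 20:45 on Aug 28.

20:45 on August 28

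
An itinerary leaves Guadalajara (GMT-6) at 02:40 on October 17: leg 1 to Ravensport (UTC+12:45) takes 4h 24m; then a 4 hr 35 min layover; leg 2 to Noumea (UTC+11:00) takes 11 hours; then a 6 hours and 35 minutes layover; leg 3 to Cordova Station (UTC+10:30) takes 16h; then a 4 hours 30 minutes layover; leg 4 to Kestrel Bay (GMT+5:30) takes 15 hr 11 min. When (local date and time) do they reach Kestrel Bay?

04:25 on October 20

Convert departure to UTC: 02:40 + 6:00 = 08:40 UTC on Oct 17.
Add 4 hours and 24 minutes leg 1 → 13:04 UTC.
Add 4 hours and 35 minutes layover in Ravensport → 17:39 UTC.
Add 11 hours leg 2 → 04:39 UTC (Oct 18).
Add 6 hours and 35 minutes layover in Noumea → 11:14 UTC.
Add 16 hours leg 3 → 03:14 UTC (Oct 19).
Add 4 hours and 30 minutes layover in Cordova Station → 07:44 UTC.
Add 15 hours and 11 minutes leg 4 → 22:55 UTC.
Kestrel Bay is UTC+5:30, so local arrival = 22:55 + 5:30 = 04:25 on Oct 20.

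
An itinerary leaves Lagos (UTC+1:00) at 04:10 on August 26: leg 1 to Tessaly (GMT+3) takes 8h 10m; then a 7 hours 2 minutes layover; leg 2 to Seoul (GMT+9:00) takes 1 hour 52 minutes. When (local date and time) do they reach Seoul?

05:14 on August 27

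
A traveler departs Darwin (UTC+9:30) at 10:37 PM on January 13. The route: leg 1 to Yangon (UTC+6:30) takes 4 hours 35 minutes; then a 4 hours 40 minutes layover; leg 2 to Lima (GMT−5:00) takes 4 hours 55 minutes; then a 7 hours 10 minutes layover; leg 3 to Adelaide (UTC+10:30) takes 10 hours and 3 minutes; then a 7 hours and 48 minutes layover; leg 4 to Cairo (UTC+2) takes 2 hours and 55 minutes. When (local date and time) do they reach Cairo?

9:13 AM on Jan 15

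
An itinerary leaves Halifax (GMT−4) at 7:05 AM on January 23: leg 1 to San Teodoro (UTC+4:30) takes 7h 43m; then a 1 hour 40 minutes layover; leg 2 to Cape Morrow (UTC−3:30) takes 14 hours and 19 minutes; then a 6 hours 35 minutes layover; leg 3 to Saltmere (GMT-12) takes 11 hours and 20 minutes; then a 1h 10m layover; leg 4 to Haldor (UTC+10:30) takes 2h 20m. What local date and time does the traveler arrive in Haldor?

Convert departure to UTC: 7:05 AM + 4:00 = 11:05 AM UTC on Jan 23.
Add 7 hours 43 minutes leg 1 → 6:48 PM UTC.
Add 1 hour 40 minutes layover in San Teodoro → 8:28 PM UTC.
Add 14 hours 19 minutes leg 2 → 10:47 AM UTC (Jan 24).
Add 6 hours 35 minutes layover in Cape Morrow → 5:22 PM UTC.
Add 11 hours and 20 minutes leg 3 → 4:42 AM UTC (Jan 25).
Add 1 hour 10 minutes layover in Saltmere → 5:52 AM UTC.
Add 2 hours 20 minutes leg 4 → 8:12 AM UTC.
Haldor is UTC+10:30, so local arrival = 8:12 AM + 10:30 = 6:42 PM on Jan 25.

6:42 PM on January 25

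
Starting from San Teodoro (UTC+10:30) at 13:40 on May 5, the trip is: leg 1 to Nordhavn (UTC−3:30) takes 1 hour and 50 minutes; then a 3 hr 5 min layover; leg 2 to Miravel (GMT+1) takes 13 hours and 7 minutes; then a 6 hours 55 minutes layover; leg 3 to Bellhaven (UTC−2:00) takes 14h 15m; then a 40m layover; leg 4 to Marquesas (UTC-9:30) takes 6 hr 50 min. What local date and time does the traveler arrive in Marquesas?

Convert departure to UTC: 13:40 − 10:30 = 03:10 UTC on May 5.
Add 1 hour and 50 minutes leg 1 → 05:00 UTC.
Add 3 hours and 5 minutes layover in Nordhavn → 08:05 UTC.
Add 13 hours 7 minutes leg 2 → 21:12 UTC.
Add 6 hours 55 minutes layover in Miravel → 04:07 UTC (May 6).
Add 14 hours and 15 minutes leg 3 → 18:22 UTC.
Add 40 minutes layover in Bellhaven → 19:02 UTC.
Add 6 hours and 50 minutes leg 4 → 01:52 UTC (May 7).
Marquesas is UTC−9:30, so local arrival = 01:52 − 9:30 = 16:22 on May 6.

16:22 on May 6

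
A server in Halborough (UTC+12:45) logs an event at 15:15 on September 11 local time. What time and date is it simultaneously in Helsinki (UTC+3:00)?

05:30 on September 11

In UTC: 15:15 − 12:45 = 02:30 on Sep 11.
Helsinki is UTC+3:00: 02:30 + 3:00 = 05:30 on Sep 11.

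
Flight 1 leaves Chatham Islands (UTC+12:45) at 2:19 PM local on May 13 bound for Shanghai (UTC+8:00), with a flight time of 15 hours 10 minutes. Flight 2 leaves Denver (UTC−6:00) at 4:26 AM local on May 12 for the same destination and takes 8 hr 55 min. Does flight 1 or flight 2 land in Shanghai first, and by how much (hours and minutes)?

the second, by 21 hours 23 minutes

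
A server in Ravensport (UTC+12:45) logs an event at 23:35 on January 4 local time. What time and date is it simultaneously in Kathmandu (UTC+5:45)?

16:35 on January 4

In UTC: 23:35 − 12:45 = 10:50 on Jan 4.
Kathmandu is UTC+5:45: 10:50 + 5:45 = 16:35 on Jan 4.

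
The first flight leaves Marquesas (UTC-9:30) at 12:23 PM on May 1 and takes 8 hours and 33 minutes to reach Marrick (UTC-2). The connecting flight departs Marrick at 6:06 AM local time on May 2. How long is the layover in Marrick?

1 hour 40 minutes

Convert departure to UTC: 12:23 PM + 9:30 = 9:53 PM UTC on May 1.
Add 8 hours and 33 minutes flight time → 6:26 AM UTC (May 2).
Marrick is UTC−2:00, so local arrival = 6:26 AM − 2:00 = 4:26 AM on May 2.
Layover = 6:06 AM − 4:26 AM = 1 hour 40 minutes.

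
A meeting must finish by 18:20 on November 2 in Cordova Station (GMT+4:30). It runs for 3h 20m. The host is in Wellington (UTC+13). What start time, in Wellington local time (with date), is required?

Target end time in UTC: 18:20 − 4:30 = 13:50 on Nov 2.
Subtract 3 hours and 20 minutes → start 10:30 UTC on Nov 2.
Wellington is UTC+13:00: 10:30 + 13:00 = 23:30 on Nov 2.

23:30 on November 2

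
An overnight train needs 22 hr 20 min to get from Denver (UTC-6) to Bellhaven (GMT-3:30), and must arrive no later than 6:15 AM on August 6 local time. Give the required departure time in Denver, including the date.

5:25 AM on August 5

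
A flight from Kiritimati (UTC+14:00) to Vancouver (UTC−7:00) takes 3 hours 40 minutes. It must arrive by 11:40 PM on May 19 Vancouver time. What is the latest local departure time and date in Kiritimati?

Target arrival in UTC: 11:40 PM + 7:00 = 6:40 AM on May 20.
Subtract 3 hours 40 minutes → departure 3:00 AM UTC on May 20.
Kiritimati is UTC+14:00: 3:00 AM + 14:00 = 5:00 PM on May 20.

5:00 PM on May 20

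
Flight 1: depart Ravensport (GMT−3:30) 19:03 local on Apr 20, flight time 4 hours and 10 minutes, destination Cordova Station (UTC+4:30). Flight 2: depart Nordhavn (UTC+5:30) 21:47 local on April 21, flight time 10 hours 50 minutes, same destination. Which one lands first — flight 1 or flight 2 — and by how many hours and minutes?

Flight 1 in UTC: 19:03 + 3:30 = 22:33 on Apr 20.
+4 hours 10 minutes → arrive 02:43 UTC on Apr 21.
Flight 2 in UTC: 21:47 − 5:30 = 16:17 on Apr 21.
+10 hours 50 minutes → arrive 03:07 UTC on Apr 22.
Flight 1 lands earlier by 24 hours 24 minutes.

the first, by 24 hours 24 minutes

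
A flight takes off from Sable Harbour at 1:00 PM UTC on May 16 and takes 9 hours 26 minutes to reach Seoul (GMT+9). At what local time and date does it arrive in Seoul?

Departure is given in UTC: 1:00 PM on May 16.
Add 9 hours 26 minutes → 10:26 PM UTC.
Seoul is UTC+9:00: 10:26 PM + 9:00 = 7:26 AM on May 17.

7:26 AM on May 17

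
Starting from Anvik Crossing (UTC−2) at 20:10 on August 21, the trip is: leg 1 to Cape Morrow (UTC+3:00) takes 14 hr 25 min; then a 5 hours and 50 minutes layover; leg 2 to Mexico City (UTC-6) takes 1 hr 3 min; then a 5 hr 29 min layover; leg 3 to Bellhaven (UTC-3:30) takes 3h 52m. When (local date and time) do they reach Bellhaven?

01:19 on August 23

Convert departure to UTC: 20:10 + 2:00 = 22:10 UTC on Aug 21.
Add 14 hours and 25 minutes leg 1 → 12:35 UTC (Aug 22).
Add 5 hours 50 minutes layover in Cape Morrow → 18:25 UTC.
Add 1 hour 3 minutes leg 2 → 19:28 UTC.
Add 5 hours and 29 minutes layover in Mexico City → 00:57 UTC (Aug 23).
Add 3 hours 52 minutes leg 3 → 04:49 UTC.
Bellhaven is UTC−3:30, so local arrival = 04:49 − 3:30 = 01:19 on Aug 23.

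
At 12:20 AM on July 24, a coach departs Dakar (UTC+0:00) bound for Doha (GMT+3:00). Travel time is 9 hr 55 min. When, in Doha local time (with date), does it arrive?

Doha is 3:00 ahead of Dakar.
After 9 hours 55 minutes it is 10:15 AM in Dakar.
Shift by the zone difference: 10:15 AM + 3:00 = 1:15 PM on Jul 24 in Doha.

1:15 PM on Jul 24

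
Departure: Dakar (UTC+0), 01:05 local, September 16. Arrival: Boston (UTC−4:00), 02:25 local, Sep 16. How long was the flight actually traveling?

5 hours 20 minutes

Departure is already UTC: 01:05 on Sep 16.
Arrival in UTC: 02:25 + 4:00 = 06:25 on Sep 16.
Elapsed = 06:25 − 01:05 = 5 hours 20 minutes.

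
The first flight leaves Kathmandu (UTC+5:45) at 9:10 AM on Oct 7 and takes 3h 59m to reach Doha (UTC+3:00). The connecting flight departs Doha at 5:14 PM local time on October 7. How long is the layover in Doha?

6 hours 50 minutes

Convert departure to UTC: 9:10 AM − 5:45 = 3:25 AM UTC on Oct 7.
Add 3 hours 59 minutes flight time → 7:24 AM UTC.
Doha is UTC+3:00, so local arrival = 7:24 AM + 3:00 = 10:24 AM on Oct 7.
Layover = 5:14 PM − 10:24 AM = 6 hours 50 minutes.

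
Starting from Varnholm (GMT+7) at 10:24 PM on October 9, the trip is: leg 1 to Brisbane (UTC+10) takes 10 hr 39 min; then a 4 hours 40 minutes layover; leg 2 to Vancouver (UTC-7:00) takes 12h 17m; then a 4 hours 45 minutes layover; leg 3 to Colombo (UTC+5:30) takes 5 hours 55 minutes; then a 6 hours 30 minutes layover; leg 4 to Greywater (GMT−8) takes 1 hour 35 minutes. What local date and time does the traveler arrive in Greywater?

Convert departure to UTC: 10:24 PM − 7:00 = 3:24 PM UTC on Oct 9.
Add 10 hours and 39 minutes leg 1 → 2:03 AM UTC (Oct 10).
Add 4 hours and 40 minutes layover in Brisbane → 6:43 AM UTC.
Add 12 hours and 17 minutes leg 2 → 7:00 PM UTC.
Add 4 hours 45 minutes layover in Vancouver → 11:45 PM UTC.
Add 5 hours and 55 minutes leg 3 → 5:40 AM UTC (Oct 11).
Add 6 hours 30 minutes layover in Colombo → 12:10 PM UTC.
Add 1 hour and 35 minutes leg 4 → 1:45 PM UTC.
Greywater is UTC−8:00, so local arrival = 1:45 PM − 8:00 = 5:45 AM on Oct 11.

5:45 AM on October 11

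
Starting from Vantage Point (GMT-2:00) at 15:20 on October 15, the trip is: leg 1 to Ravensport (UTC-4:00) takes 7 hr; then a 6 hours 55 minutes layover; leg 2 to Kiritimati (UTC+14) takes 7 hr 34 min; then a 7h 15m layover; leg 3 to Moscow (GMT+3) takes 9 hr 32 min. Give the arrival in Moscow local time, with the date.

10:36 on October 17

Convert departure to UTC: 15:20 + 2:00 = 17:20 UTC on Oct 15.
Add 7 hours leg 1 → 00:20 UTC (Oct 16).
Add 6 hours 55 minutes layover in Ravensport → 07:15 UTC.
Add 7 hours 34 minutes leg 2 → 14:49 UTC.
Add 7 hours 15 minutes layover in Kiritimati → 22:04 UTC.
Add 9 hours 32 minutes leg 3 → 07:36 UTC (Oct 17).
Moscow is UTC+3:00, so local arrival = 07:36 + 3:00 = 10:36 on Oct 17.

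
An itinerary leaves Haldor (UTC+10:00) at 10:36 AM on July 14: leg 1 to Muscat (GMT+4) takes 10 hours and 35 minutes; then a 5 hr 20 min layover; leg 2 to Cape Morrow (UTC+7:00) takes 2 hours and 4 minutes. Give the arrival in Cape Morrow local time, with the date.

Convert departure to UTC: 10:36 AM − 10:00 = 12:36 AM UTC on Jul 14.
Add 10 hours and 35 minutes leg 1 → 11:11 AM UTC.
Add 5 hours and 20 minutes layover in Muscat → 4:31 PM UTC.
Add 2 hours and 4 minutes leg 2 → 6:35 PM UTC.
Cape Morrow is UTC+7:00, so local arrival = 6:35 PM + 7:00 = 1:35 AM on Jul 15.

1:35 AM on July 15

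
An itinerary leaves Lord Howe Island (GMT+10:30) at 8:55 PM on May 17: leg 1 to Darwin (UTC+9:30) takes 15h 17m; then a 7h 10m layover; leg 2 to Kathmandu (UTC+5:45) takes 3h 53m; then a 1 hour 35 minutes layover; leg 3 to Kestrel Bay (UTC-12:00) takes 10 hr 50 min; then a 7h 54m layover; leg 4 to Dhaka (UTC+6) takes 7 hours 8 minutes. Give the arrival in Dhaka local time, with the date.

Convert departure to UTC: 8:55 PM − 10:30 = 10:25 AM UTC on May 17.
Add 15 hours 17 minutes leg 1 → 1:42 AM UTC (May 18).
Add 7 hours 10 minutes layover in Darwin → 8:52 AM UTC.
Add 3 hours and 53 minutes leg 2 → 12:45 PM UTC.
Add 1 hour and 35 minutes layover in Kathmandu → 2:20 PM UTC.
Add 10 hours 50 minutes leg 3 → 1:10 AM UTC (May 19).
Add 7 hours 54 minutes layover in Kestrel Bay → 9:04 AM UTC.
Add 7 hours and 8 minutes leg 4 → 4:12 PM UTC.
Dhaka is UTC+6:00, so local arrival = 4:12 PM + 6:00 = 10:12 PM on May 19.

10:12 PM on May 19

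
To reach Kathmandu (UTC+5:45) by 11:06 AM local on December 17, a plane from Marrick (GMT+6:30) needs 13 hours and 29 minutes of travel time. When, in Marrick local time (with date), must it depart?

10:22 PM on December 16

Target arrival in UTC: 11:06 AM − 5:45 = 5:21 AM on Dec 17.
Subtract 13 hours and 29 minutes → departure 3:52 PM UTC on Dec 16.
Marrick is UTC+6:30: 3:52 PM + 6:30 = 10:22 PM on Dec 16.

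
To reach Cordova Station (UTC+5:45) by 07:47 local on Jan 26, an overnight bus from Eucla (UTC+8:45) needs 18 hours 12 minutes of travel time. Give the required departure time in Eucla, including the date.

Target arrival in UTC: 07:47 − 5:45 = 02:02 on Jan 26.
Subtract 18 hours and 12 minutes → departure 07:50 UTC on Jan 25.
Eucla is UTC+8:45: 07:50 + 8:45 = 16:35 on Jan 25.

16:35 on January 25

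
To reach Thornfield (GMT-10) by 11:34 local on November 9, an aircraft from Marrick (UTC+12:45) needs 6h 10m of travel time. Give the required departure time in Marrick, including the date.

04:09 on November 10

Target arrival in UTC: 11:34 + 10:00 = 21:34 on Nov 9.
Subtract 6 hours 10 minutes → departure 15:24 UTC on Nov 9.
Marrick is UTC+12:45: 15:24 + 12:45 = 04:09 on Nov 10.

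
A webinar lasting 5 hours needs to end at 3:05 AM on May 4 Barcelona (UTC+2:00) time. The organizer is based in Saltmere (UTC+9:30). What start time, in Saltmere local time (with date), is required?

5:35 AM on May 4

Target end time in UTC: 3:05 AM − 2:00 = 1:05 AM on May 4.
Subtract 5 hours → start 8:05 PM UTC on May 3.
Saltmere is UTC+9:30: 8:05 PM + 9:30 = 5:35 AM on May 4.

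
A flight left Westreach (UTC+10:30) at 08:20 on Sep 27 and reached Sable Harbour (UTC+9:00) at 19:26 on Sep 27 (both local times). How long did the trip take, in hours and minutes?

12 hours 36 minutes

Departure in UTC: 08:20 − 10:30 = 21:50 on Sep 26.
Arrival in UTC: 19:26 − 9:00 = 10:26 on Sep 27.
Elapsed = 10:26 − 21:50 (+1 day) = 12 hours 36 minutes.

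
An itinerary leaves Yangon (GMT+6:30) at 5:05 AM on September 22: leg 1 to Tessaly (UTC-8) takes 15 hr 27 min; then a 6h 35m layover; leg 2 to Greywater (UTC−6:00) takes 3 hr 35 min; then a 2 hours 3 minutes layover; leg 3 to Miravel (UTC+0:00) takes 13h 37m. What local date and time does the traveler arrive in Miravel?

Convert departure to UTC: 5:05 AM − 6:30 = 10:35 PM UTC on Sep 21.
Add 15 hours and 27 minutes leg 1 → 2:02 PM UTC (Sep 22).
Add 6 hours 35 minutes layover in Tessaly → 8:37 PM UTC.
Add 3 hours and 35 minutes leg 2 → 12:12 AM UTC (Sep 23).
Add 2 hours and 3 minutes layover in Greywater → 2:15 AM UTC.
Add 13 hours 37 minutes leg 3 → 3:52 PM UTC.
Miravel is UTC+0, so local arrival is the same: 3:52 PM on Sep 23.

3:52 PM on September 23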